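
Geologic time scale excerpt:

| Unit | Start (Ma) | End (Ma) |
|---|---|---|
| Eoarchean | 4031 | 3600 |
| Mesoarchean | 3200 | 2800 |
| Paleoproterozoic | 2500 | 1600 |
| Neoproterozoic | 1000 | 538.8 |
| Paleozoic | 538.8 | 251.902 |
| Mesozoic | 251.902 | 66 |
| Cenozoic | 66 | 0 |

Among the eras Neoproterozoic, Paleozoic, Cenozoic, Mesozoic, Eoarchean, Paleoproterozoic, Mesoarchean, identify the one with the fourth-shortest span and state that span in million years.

Start − end for each: Neoproterozoic 1000 − 538.8 = 461.2; Paleozoic 538.8 − 251.902 = 286.898; Cenozoic 66 − 0 = 66; Mesozoic 251.902 − 66 = 185.902; Eoarchean 4031 − 3600 = 431; Paleoproterozoic 2500 − 1600 = 900; Mesoarchean 3200 − 2800 = 400.
Ranking these from shortest: Cenozoic < Mesozoic < Paleozoic < Mesoarchean < Eoarchean < Neoproterozoic < Paleoproterozoic.
Position 4 in that ranking is Mesoarchean, which lasted 400 Myr.

Mesoarchean, 400 million years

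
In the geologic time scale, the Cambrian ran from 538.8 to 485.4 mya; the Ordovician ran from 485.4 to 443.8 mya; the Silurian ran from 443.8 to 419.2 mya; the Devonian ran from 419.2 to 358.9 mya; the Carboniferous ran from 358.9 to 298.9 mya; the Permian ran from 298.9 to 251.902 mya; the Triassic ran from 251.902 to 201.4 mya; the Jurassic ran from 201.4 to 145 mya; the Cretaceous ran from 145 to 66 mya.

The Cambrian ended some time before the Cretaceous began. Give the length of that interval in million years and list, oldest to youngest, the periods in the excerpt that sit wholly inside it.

340.4 million years; Ordovician, Silurian, Devonian, Carboniferous, Permian, Triassic, Jurassic

End of Cambrian = 485.4 Ma; start of Cretaceous = 145 Ma.
Gap = 485.4 − 145 = 340.4 Myr.
Periods wholly inside 485.4–145 Ma: Ordovician (485.4–443.8), Silurian (443.8–419.2), Devonian (419.2–358.9), Carboniferous (358.9–298.9), Permian (298.9–251.902), Triassic (251.902–201.4), Jurassic (201.4–145).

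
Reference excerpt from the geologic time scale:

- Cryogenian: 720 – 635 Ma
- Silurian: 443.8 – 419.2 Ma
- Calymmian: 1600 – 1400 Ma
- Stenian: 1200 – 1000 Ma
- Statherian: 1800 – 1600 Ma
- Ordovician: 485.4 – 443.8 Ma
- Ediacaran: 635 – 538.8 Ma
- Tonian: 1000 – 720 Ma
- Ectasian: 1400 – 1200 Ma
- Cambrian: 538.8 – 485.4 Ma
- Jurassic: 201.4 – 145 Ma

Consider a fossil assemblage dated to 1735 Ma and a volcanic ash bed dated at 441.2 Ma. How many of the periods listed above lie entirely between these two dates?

8

1735 Ma sits inside the Statherian (1800–1600) and 441.2 Ma inside the Silurian (443.8–419.2); neither of those is wholly between the two dates.
The listed periods lying completely between them are Calymmian, Ectasian, Stenian, Tonian, Cryogenian, Ediacaran, Cambrian, Ordovician — 8 in all.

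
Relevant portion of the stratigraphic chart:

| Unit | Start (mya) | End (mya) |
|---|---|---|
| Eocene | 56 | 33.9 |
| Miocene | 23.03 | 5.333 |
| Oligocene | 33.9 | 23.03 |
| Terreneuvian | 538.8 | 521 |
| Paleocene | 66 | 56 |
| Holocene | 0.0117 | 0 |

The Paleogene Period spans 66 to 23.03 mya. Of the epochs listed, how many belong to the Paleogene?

3

Epochs inside 66–23.03 Ma: Paleocene, Eocene, Oligocene — 3 in total.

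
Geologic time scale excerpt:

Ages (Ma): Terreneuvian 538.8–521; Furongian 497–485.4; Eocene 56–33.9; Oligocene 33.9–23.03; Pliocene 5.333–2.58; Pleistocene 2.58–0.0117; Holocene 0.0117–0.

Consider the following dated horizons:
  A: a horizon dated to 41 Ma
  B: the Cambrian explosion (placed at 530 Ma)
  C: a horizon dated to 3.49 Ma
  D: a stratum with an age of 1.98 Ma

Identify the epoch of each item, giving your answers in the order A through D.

A — Eocene; B — Terreneuvian; C — Pliocene; D — Pleistocene

Match each age against the start–end ranges in the excerpt: A = 41 Ma → Eocene (56–33.9); B = 530 Ma → Terreneuvian (538.8–521); C = 3.49 Ma → Pliocene (5.333–2.58); D = 1.98 Ma → Pleistocene (2.58–0.0117).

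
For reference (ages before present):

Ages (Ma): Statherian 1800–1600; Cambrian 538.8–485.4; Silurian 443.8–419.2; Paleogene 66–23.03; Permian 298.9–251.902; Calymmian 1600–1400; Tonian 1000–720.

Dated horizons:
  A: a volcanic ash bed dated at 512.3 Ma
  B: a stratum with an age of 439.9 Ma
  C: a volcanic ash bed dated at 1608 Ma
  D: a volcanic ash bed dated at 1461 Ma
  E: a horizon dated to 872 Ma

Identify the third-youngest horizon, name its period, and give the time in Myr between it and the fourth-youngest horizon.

E, in the Tonian; 589 million years to D

Smaller Ma means younger, so youngest first: B 439.9 < A 512.3 < E 872 < D 1461 < C 1608.
Counting 3 along gives E (872 Ma); the excerpt puts that inside the Tonian, 1000–720 Ma.
Next in line is D (1461 Ma), and 1461 − 872 = 589 Myr.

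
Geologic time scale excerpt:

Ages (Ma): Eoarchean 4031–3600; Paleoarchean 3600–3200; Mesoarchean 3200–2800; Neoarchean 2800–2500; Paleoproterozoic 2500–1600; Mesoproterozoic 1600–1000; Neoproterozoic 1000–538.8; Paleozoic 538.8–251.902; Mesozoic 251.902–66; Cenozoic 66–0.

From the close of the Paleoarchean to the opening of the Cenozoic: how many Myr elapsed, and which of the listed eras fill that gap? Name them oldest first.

3134 million years; Mesoarchean, Neoarchean, Paleoproterozoic, Mesoproterozoic, Neoproterozoic, Paleozoic, Mesozoic

The Paleoarchean closes at 3200 Ma and the Cenozoic opens at 66 Ma, so the interval is 3200 − 66 = 3134 Myr.
An era fits inside if it starts at or after 3200 Ma and ends at or before 66 Ma; oldest first that gives Mesoarchean, Neoarchean, Paleoproterozoic, Mesoproterozoic, Neoproterozoic, Paleozoic, Mesozoic.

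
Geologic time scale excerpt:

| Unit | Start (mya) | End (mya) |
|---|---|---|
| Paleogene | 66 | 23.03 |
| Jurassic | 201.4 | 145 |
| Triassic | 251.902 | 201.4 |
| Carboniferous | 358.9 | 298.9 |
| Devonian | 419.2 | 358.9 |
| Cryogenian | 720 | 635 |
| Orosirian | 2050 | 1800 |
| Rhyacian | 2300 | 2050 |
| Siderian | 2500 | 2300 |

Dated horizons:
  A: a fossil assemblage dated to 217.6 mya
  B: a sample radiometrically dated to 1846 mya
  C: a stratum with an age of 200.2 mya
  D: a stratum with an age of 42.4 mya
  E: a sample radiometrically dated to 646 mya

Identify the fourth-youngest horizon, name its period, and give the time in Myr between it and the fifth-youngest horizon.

Smaller Ma means younger, so youngest first: D 42.4 < C 200.2 < A 217.6 < E 646 < B 1846.
Counting 4 along gives E (646 Ma); the excerpt puts that inside the Cryogenian, 720–635 Ma.
Next in line is B (1846 Ma), and 1846 − 646 = 1200 Myr.

E, in the Cryogenian; 1200 million years to B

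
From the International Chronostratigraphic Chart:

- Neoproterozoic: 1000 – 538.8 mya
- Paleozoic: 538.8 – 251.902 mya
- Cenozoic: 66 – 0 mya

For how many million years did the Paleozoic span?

538.8 − 251.902 = 286.898 million years.

286.898 million years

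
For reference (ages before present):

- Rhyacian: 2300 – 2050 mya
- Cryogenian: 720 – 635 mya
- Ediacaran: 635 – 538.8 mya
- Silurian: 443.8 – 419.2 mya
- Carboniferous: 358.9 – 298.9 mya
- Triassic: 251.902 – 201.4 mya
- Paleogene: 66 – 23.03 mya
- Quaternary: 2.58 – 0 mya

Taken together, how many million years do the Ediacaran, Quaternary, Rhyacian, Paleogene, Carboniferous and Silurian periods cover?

Duration is start − end for each: (635 − 538.8) + (2.58 − 0) + (2300 − 2050) + (66 − 23.03) + (358.9 − 298.9) + (443.8 − 419.2).
That is 96.2 + 2.58 + 250 + 42.97 + 60 + 24.6, which totals 476.35 million years.

476.35 million years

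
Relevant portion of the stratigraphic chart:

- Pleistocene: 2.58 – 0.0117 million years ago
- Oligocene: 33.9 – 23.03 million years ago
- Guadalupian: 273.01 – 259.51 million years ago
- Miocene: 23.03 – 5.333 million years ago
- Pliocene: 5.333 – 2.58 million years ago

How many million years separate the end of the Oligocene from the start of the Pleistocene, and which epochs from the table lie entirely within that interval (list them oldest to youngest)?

The Oligocene closes at 23.03 Ma and the Pleistocene opens at 2.58 Ma, so the interval is 23.03 − 2.58 = 20.45 Myr.
An epoch fits inside if it starts at or after 23.03 Ma and ends at or before 2.58 Ma; oldest first that gives Miocene, Pliocene.

20.45 million years; Miocene, Pliocene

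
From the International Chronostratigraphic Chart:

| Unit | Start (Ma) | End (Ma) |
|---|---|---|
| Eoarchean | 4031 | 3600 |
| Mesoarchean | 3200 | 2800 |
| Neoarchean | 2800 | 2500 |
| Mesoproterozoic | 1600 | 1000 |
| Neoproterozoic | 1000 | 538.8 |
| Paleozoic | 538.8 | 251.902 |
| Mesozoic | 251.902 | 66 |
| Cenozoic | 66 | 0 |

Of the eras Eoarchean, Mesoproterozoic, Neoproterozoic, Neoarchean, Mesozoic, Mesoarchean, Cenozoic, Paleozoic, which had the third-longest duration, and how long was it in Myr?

Eoarchean, 431 million years

Durations: Eoarchean 431; Mesoproterozoic 600; Neoproterozoic 461.2; Neoarchean 300; Mesozoic 185.902; Mesoarchean 400; Cenozoic 66; Paleozoic 286.898 Myr.
Sorted longest-first: Mesoproterozoic (600), Neoproterozoic (461.2), Eoarchean (431), Mesoarchean (400), Neoarchean (300), Paleozoic (286.898), Mesozoic (185.902), Cenozoic (66).
The third longest is Eoarchean at 431 Myr.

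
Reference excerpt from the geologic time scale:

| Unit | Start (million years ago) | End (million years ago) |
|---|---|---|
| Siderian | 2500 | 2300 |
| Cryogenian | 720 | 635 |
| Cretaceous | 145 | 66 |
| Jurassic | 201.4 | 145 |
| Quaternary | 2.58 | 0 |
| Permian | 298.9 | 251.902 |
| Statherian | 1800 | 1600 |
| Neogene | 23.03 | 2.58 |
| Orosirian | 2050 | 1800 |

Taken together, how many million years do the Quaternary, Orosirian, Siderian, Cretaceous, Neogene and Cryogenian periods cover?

637.03 million years

Duration is start − end for each: (2.58 − 0) + (2050 − 1800) + (2500 − 2300) + (145 − 66) + (23.03 − 2.58) + (720 − 635).
That is 2.58 + 250 + 200 + 79 + 20.45 + 85, which totals 637.03 million years.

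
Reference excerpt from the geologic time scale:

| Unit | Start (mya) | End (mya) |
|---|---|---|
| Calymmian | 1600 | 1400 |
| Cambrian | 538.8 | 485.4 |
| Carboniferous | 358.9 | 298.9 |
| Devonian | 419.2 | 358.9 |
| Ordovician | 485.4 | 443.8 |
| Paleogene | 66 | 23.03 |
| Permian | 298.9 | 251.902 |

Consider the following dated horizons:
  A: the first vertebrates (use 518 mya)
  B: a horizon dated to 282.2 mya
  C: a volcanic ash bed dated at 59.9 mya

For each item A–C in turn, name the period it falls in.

A — Cambrian; B — Permian; C — Paleogene

A: 518 Ma lies in 538.8–485.4 Ma, so Cambrian.
B: 282.2 Ma lies in 298.9–251.902 Ma, so Permian.
C: 59.9 Ma lies in 66–23.03 Ma, so Paleogene.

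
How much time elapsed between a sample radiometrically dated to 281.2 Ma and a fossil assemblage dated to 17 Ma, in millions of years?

264.2 million years

281.2 − 17 = 264.2 million years.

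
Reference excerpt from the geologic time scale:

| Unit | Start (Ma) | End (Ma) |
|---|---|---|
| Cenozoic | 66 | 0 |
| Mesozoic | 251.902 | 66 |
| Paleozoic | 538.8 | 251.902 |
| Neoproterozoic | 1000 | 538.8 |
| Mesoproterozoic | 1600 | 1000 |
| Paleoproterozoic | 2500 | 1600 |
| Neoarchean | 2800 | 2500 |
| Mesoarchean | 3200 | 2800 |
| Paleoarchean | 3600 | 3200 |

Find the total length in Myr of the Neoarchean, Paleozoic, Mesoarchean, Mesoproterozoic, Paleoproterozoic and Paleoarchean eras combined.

Each duration: Neoarchean = 300; Paleozoic = 286.898; Mesoarchean = 400; Mesoproterozoic = 600; Paleoproterozoic = 900; Paleoarchean = 400.
Sum: 300 + 286.898 + 400 + 600 + 900 + 400 = 2886.898 Myr.

2886.898 million years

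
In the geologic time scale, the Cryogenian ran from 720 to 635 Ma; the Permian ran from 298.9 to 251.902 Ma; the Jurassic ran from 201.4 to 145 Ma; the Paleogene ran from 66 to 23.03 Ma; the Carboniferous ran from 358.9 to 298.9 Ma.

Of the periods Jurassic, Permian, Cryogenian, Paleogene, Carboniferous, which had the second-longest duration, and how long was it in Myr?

Start − end for each: Jurassic 201.4 − 145 = 56.4; Permian 298.9 − 251.902 = 46.998; Cryogenian 720 − 635 = 85; Paleogene 66 − 23.03 = 42.97; Carboniferous 358.9 − 298.9 = 60.
Ranking these from longest: Cryogenian > Carboniferous > Jurassic > Permian > Paleogene.
Position 2 in that ranking is Carboniferous, which lasted 60 Myr.

Carboniferous, 60 million years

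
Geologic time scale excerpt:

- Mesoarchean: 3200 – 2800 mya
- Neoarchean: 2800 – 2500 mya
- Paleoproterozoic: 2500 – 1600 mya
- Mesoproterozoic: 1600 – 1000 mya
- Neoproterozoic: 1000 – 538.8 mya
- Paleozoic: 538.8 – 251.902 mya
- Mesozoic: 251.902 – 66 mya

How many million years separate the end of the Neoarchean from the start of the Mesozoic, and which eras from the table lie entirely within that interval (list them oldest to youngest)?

The Neoarchean closes at 2500 Ma and the Mesozoic opens at 251.902 Ma, so the interval is 2500 − 251.902 = 2248.098 Myr.
An era fits inside if it starts at or after 2500 Ma and ends at or before 251.902 Ma; oldest first that gives Paleoproterozoic, Mesoproterozoic, Neoproterozoic, Paleozoic.

2248.098 million years; Paleoproterozoic, Mesoproterozoic, Neoproterozoic, Paleozoic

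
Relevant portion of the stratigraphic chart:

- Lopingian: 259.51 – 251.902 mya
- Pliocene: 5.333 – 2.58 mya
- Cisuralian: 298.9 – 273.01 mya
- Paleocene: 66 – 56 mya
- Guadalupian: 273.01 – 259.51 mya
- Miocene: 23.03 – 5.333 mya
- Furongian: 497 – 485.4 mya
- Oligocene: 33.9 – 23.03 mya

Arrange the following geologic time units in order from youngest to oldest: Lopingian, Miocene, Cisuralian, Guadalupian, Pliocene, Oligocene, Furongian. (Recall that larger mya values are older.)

Pliocene → Miocene → Oligocene → Lopingian → Guadalupian → Cisuralian → Furongian

Read off each span (Ma): Lopingian 259.51–251.902; Miocene 23.03–5.333; Cisuralian 298.9–273.01; Guadalupian 273.01–259.51; Pliocene 5.333–2.58; Oligocene 33.9–23.03; Furongian 497–485.4.
Larger Ma is older, so oldest→youngest is Furongian, Cisuralian, Guadalupian, Lopingian, Oligocene, Miocene, Pliocene; reverse it for youngest→oldest.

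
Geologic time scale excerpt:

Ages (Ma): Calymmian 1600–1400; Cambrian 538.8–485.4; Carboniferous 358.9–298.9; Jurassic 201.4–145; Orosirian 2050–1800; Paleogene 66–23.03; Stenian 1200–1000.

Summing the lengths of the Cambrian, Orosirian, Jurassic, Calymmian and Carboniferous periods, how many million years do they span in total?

Each duration: Cambrian = 53.4; Orosirian = 250; Jurassic = 56.4; Calymmian = 200; Carboniferous = 60.
Sum: 53.4 + 250 + 56.4 + 200 + 60 = 619.8 Myr.

619.8 million years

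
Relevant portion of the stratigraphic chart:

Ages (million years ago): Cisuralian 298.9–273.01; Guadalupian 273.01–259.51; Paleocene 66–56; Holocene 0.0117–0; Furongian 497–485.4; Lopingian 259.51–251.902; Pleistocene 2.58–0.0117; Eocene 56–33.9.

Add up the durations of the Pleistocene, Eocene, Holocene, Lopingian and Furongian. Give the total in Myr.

43.888 million years

Each duration: Pleistocene = 2.5683; Eocene = 22.1; Holocene = 0.0117; Lopingian = 7.608; Furongian = 11.6.
Sum: 2.5683 + 22.1 + 0.0117 + 7.608 + 11.6 = 43.888 Myr.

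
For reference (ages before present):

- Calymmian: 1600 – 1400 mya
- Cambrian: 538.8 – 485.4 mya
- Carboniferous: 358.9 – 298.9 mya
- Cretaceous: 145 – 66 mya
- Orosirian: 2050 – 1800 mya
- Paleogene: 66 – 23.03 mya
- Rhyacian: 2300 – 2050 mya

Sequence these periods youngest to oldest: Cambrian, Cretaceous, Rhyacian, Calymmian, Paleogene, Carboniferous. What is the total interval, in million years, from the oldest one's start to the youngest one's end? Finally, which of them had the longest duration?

Paleogene, Cretaceous, Carboniferous, Cambrian, Calymmian, Rhyacian; total span 2276.97 Myr; longest is Rhyacian

Start ages (Ma): Rhyacian 2300, Calymmian 1600, Cambrian 538.8, Carboniferous 358.9, Cretaceous 145, Paleogene 66.
Ordered youngest to oldest: Paleogene, Cretaceous, Carboniferous, Cambrian, Calymmian, Rhyacian.
Span = 2300 − 23.03 = 2276.97 Myr.
Durations: Paleogene 42.97, Cretaceous 79, Carboniferous 60, Calymmian 200, Rhyacian 250, Cambrian 53.4 → longest is Rhyacian (250 Myr).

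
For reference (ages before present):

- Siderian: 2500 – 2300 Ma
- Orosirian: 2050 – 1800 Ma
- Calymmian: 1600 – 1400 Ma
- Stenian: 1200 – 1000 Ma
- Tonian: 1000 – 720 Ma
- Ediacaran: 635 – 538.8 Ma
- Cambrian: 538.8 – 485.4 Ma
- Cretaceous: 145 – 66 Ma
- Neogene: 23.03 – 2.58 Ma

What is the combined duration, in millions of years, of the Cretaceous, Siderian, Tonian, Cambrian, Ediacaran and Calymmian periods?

908.6 million years

Duration is start − end for each: (145 − 66) + (2500 − 2300) + (1000 − 720) + (538.8 − 485.4) + (635 − 538.8) + (1600 − 1400).
That is 79 + 200 + 280 + 53.4 + 96.2 + 200, which totals 908.6 million years.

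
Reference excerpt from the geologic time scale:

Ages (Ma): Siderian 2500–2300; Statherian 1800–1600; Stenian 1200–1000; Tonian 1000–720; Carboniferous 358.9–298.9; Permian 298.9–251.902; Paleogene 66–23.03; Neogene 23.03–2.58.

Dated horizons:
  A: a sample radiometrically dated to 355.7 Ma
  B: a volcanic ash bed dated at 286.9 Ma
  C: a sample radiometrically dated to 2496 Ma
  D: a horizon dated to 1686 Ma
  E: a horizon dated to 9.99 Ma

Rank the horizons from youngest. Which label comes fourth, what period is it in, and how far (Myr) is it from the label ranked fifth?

Smaller Ma means younger, so youngest first: E 9.99 < B 286.9 < A 355.7 < D 1686 < C 2496.
Counting 4 along gives D (1686 Ma); the excerpt puts that inside the Statherian, 1800–1600 Ma.
Next in line is C (2496 Ma), and 2496 − 1686 = 810 Myr.

D, in the Statherian; 810 million years to C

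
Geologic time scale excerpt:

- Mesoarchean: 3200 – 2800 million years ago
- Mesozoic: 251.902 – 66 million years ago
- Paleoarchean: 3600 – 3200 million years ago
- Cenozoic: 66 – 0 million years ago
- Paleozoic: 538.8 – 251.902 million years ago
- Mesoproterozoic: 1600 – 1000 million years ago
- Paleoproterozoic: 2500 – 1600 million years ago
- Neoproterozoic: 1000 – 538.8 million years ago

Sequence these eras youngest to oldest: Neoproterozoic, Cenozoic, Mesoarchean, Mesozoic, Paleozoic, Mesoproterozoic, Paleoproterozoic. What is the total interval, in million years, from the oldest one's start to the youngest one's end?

Cenozoic → Mesozoic → Paleozoic → Neoproterozoic → Mesoproterozoic → Paleoproterozoic → Mesoarchean; total span 3200 Myr

Start ages (Ma): Mesoarchean 3200, Paleoproterozoic 2500, Mesoproterozoic 1600, Neoproterozoic 1000, Paleozoic 538.8, Mesozoic 251.902, Cenozoic 66.
Ordered youngest to oldest: Cenozoic, Mesozoic, Paleozoic, Neoproterozoic, Mesoproterozoic, Paleoproterozoic, Mesoarchean.
Span = 3200 − 0 = 3200 Myr.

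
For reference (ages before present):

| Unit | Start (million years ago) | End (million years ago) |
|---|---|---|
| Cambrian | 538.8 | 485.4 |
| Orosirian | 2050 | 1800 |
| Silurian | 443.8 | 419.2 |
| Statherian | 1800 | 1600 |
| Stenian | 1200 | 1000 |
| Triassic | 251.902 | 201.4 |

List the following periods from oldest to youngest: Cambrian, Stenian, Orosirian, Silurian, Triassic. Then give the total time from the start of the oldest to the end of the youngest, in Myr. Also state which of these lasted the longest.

Orosirian → Stenian → Cambrian → Silurian → Triassic; total span 1848.6 Myr; longest is Orosirian

From the excerpt: Cambrian 538.8–485.4; Stenian 1200–1000; Orosirian 2050–1800; Silurian 443.8–419.2; Triassic 251.902–201.4 (Ma).
Larger Ma is earlier, so the oldest is Orosirian and the youngest is Triassic; oldest to youngest: Orosirian, Stenian, Cambrian, Silurian, Triassic.
Oldest start 2050 minus youngest end 201.4 gives 1848.6 Myr overall.
Individual lengths (start − end): Stenian 200; Triassic 50.502; Orosirian 250; Silurian 24.6; Cambrian 53.4. The largest is Orosirian at 250 Myr.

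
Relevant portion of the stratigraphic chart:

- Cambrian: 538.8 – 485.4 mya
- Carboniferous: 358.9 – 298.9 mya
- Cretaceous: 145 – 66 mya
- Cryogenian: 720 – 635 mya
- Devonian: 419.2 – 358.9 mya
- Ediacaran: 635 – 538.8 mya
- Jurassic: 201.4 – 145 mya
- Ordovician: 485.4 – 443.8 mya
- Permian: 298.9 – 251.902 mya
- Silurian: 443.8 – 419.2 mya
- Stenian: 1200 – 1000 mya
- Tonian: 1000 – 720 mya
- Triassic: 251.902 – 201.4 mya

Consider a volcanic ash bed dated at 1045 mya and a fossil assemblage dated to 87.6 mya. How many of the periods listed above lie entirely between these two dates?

1045 Ma sits inside the Stenian (1200–1000) and 87.6 Ma inside the Cretaceous (145–66); neither of those is wholly between the two dates.
The listed periods lying completely between them are Tonian, Cryogenian, Ediacaran, Cambrian, Ordovician, Silurian, Devonian, Carboniferous, Permian, Triassic, Jurassic — 11 in all.

11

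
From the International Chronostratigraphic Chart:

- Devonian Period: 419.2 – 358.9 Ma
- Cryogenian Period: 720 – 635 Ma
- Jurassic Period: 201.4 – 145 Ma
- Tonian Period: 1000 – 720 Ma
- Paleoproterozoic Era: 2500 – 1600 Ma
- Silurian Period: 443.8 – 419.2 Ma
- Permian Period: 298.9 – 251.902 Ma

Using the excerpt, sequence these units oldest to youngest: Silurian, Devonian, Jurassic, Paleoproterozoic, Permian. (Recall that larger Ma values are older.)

Paleoproterozoic, then Silurian, then Devonian, then Permian, then Jurassic

The oldest of these is Paleoproterozoic (starts 2500 Ma) and the youngest is Jurassic (ends 145 Ma).
In between, by decreasing start age: Silurian (443.8), Devonian (419.2), Permian (298.9).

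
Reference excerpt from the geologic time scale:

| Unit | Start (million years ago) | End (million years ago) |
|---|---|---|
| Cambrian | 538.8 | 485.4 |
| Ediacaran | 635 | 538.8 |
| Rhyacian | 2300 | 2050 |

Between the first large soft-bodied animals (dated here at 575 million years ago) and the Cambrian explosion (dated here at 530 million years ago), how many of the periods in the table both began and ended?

The older date is 575 Ma and the younger is 530 Ma.
No period both begins after 575 Ma and ends before 530 Ma, so the count is 0.

0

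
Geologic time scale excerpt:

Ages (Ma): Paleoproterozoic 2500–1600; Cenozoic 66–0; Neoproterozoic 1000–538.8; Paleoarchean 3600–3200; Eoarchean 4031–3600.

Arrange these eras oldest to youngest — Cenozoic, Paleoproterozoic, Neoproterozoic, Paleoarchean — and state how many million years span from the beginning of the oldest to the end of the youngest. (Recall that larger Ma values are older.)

Paleoarchean → Paleoproterozoic → Neoproterozoic → Cenozoic; total span 3600 Myr

From the excerpt: Cenozoic 66–0; Paleoproterozoic 2500–1600; Neoproterozoic 1000–538.8; Paleoarchean 3600–3200 (Ma).
Larger Ma is earlier, so the oldest is Paleoarchean and the youngest is Cenozoic; oldest to youngest: Paleoarchean, Paleoproterozoic, Neoproterozoic, Cenozoic.
Oldest start 3600 minus youngest end 0 gives 3600 Myr overall.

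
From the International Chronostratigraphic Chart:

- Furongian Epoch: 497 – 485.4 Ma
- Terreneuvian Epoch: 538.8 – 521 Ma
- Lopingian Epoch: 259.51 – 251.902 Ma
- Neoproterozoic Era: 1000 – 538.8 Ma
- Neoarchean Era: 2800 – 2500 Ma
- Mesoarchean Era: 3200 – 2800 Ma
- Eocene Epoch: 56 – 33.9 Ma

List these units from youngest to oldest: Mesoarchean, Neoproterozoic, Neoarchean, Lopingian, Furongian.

The oldest of these is Mesoarchean (starts 3200 Ma) and the youngest is Lopingian (ends 251.902 Ma).
In between, by decreasing start age: Neoarchean (2800), Neoproterozoic (1000), Furongian (497).
Listing youngest first means reversing that sequence.

Lopingian, Furongian, Neoproterozoic, Neoarchean, Mesoarchean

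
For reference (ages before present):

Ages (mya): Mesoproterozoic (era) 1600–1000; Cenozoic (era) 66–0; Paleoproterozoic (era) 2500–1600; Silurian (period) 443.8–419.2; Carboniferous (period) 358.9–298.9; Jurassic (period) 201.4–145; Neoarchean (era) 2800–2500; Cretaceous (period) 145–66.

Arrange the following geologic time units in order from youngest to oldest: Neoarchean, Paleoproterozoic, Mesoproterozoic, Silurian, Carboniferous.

Carboniferous, then Silurian, then Mesoproterozoic, then Paleoproterozoic, then Neoarchean

The oldest of these is Neoarchean (starts 2800 Ma) and the youngest is Carboniferous (ends 298.9 Ma).
In between, by decreasing start age: Paleoproterozoic (2500), Mesoproterozoic (1600), Silurian (443.8).
Listing youngest first means reversing that sequence.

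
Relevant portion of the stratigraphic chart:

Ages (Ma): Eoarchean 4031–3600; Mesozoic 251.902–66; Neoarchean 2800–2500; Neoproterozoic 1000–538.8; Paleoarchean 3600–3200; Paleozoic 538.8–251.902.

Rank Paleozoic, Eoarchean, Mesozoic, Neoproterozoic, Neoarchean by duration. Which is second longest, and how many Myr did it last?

Eoarchean, 431 million years

Durations: Paleozoic 286.898; Eoarchean 431; Mesozoic 185.902; Neoproterozoic 461.2; Neoarchean 300 Myr.
Sorted longest-first: Neoproterozoic (461.2), Eoarchean (431), Neoarchean (300), Paleozoic (286.898), Mesozoic (185.902).
The second longest is Eoarchean at 431 Myr.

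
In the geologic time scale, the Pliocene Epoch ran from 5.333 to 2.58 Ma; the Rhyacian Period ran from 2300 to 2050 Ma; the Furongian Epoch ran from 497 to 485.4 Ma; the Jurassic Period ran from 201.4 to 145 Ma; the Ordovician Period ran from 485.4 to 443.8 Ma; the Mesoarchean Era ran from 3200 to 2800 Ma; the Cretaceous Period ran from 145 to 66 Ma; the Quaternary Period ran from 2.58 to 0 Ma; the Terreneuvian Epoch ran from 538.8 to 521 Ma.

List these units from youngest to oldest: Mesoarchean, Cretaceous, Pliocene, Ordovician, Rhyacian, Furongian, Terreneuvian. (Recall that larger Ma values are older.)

Pliocene, Cretaceous, Ordovician, Furongian, Terreneuvian, Rhyacian, Mesoarchean

Sorting by start age (ascending Ma, since larger Ma = older): Pliocene start 5.333, Cretaceous start 145, Ordovician start 485.4, Furongian start 497, Terreneuvian start 538.8, Rhyacian start 2300, Mesoarchean start 3200.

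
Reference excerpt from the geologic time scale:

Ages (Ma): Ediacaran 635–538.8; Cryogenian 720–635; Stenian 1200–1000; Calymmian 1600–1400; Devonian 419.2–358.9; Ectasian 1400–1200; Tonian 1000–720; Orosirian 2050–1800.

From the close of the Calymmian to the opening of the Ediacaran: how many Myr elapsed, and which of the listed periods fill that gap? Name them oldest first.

765 million years; Ectasian, Stenian, Tonian, Cryogenian

The Calymmian closes at 1400 Ma and the Ediacaran opens at 635 Ma, so the interval is 1400 − 635 = 765 Myr.
A period fits inside if it starts at or after 1400 Ma and ends at or before 635 Ma; oldest first that gives Ectasian, Stenian, Tonian, Cryogenian.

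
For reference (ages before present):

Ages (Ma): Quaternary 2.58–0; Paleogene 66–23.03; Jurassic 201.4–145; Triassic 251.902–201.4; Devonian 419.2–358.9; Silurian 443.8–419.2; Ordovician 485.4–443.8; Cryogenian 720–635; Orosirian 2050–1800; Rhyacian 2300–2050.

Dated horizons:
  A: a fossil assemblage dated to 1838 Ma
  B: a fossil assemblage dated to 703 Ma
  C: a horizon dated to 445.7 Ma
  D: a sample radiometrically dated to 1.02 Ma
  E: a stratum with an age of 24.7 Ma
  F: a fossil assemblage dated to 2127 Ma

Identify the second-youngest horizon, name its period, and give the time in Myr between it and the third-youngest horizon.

Sorted youngest-first by Ma: D (1.02), E (24.7), C (445.7), B (703), A (1838), F (2127).
The second youngest is E at 24.7 Ma, which lies in 66–23.03 Ma: the Paleogene.
The third youngest is C at 445.7 Ma; separation = |24.7 − 445.7| = 421 Myr.

E, in the Paleogene; 421 million years to C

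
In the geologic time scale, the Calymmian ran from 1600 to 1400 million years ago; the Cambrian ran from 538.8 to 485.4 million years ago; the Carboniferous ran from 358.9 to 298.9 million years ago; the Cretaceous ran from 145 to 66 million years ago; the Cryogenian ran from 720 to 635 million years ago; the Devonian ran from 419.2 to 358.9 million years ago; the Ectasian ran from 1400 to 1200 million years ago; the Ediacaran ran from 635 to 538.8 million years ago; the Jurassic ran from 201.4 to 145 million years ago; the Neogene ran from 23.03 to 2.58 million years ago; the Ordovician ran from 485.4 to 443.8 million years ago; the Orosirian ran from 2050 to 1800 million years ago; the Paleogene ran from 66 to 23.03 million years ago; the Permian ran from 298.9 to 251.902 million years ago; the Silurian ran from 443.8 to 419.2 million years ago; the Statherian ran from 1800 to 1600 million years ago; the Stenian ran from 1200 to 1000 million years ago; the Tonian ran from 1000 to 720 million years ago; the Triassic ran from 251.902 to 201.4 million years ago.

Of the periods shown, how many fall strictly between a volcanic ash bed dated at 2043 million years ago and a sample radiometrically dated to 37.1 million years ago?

The older date is 2043 Ma and the younger is 37.1 Ma.
Periods with start < 2043 and end > 37.1 Ma: Statherian (1800–1600), Calymmian (1600–1400), Ectasian (1400–1200), Stenian (1200–1000), Tonian (1000–720), Cryogenian (720–635), Ediacaran (635–538.8), Cambrian (538.8–485.4), Ordovician (485.4–443.8), Silurian (443.8–419.2), Devonian (419.2–358.9), Carboniferous (358.9–298.9), Permian (298.9–251.902), Triassic (251.902–201.4), Jurassic (201.4–145), Cretaceous (145–66).
That is 16 complete periods.

16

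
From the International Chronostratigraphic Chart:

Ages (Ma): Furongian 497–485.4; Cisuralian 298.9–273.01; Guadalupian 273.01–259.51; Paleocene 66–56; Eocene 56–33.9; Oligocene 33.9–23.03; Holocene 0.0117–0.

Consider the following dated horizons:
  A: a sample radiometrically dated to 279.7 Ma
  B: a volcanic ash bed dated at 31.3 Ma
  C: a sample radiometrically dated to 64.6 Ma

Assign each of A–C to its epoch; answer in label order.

A — Cisuralian; B — Oligocene; C — Paleocene

Match each age against the start–end ranges in the excerpt: A = 279.7 Ma → Cisuralian (298.9–273.01); B = 31.3 Ma → Oligocene (33.9–23.03); C = 64.6 Ma → Paleocene (66–56).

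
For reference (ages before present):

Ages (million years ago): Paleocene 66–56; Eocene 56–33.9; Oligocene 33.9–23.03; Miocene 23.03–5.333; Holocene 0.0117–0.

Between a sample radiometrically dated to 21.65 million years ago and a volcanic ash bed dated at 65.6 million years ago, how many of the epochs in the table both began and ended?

2

The older date is 65.6 Ma and the younger is 21.65 Ma.
Epochs with start < 65.6 and end > 21.65 Ma: Eocene (56–33.9), Oligocene (33.9–23.03).
That is 2 complete epochs.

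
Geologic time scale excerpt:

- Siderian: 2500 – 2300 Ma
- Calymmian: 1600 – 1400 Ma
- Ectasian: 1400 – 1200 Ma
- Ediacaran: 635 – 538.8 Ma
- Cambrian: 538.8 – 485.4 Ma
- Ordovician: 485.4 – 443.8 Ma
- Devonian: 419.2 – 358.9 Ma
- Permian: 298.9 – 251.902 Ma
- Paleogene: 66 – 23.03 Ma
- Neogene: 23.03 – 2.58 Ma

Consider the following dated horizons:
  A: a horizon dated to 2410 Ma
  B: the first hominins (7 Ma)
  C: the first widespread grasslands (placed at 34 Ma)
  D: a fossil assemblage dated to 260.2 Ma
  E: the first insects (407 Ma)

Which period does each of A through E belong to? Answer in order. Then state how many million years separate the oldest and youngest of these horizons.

A — Siderian; B — Neogene; C — Paleogene; D — Permian; E — Devonian; span 2403 million years

A: 2410 Ma lies in 2500–2300 Ma, so Siderian.
B: 7 Ma lies in 23.03–2.58 Ma, so Neogene.
C: 34 Ma lies in 66–23.03 Ma, so Paleogene.
D: 260.2 Ma lies in 298.9–251.902 Ma, so Permian.
E: 407 Ma lies in 419.2–358.9 Ma, so Devonian.
Oldest = 2410 Ma, youngest = 7 Ma → span 2403 Myr.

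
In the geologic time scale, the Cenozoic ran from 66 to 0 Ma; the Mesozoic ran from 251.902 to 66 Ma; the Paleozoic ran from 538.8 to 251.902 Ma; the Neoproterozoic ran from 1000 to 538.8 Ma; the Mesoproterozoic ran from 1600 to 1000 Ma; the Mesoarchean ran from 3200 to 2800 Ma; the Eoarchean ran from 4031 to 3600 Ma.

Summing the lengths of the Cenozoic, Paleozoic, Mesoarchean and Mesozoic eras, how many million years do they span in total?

Duration is start − end for each: (66 − 0) + (538.8 − 251.902) + (3200 − 2800) + (251.902 − 66).
That is 66 + 286.898 + 400 + 185.902, which totals 938.8 million years.

938.8 million years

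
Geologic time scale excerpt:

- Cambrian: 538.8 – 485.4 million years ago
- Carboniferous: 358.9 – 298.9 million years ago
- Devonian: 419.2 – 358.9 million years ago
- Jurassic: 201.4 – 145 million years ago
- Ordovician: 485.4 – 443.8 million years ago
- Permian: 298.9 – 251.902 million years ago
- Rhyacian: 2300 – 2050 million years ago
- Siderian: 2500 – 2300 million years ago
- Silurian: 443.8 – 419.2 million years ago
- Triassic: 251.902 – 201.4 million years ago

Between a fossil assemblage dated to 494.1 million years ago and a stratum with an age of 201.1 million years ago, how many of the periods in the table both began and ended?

6

The older date is 494.1 Ma and the younger is 201.1 Ma.
Periods with start < 494.1 and end > 201.1 Ma: Ordovician (485.4–443.8), Silurian (443.8–419.2), Devonian (419.2–358.9), Carboniferous (358.9–298.9), Permian (298.9–251.902), Triassic (251.902–201.4).
That is 6 complete periods.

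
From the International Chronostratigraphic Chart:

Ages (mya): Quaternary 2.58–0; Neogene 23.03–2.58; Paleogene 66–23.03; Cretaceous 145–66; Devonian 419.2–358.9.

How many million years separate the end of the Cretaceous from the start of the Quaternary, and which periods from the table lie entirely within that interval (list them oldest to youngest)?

63.42 million years; Paleogene, Neogene

End of Cretaceous = 66 Ma; start of Quaternary = 2.58 Ma.
Gap = 66 − 2.58 = 63.42 Myr.
Periods wholly inside 66–2.58 Ma: Paleogene (66–23.03), Neogene (23.03–2.58).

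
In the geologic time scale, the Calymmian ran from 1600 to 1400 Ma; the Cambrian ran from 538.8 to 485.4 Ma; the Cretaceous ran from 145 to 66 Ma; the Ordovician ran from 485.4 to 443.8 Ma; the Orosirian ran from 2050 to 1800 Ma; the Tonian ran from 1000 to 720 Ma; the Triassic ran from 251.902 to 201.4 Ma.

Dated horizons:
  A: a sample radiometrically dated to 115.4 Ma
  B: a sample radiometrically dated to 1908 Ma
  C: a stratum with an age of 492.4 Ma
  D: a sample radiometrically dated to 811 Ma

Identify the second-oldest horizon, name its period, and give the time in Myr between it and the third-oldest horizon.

Larger Ma means older, so oldest first: B 1908 > D 811 > C 492.4 > A 115.4.
Counting 2 along gives D (811 Ma); the excerpt puts that inside the Tonian, 1000–720 Ma.
Next in line is C (492.4 Ma), and 811 − 492.4 = 318.6 Myr.

D, in the Tonian; 318.6 million years to C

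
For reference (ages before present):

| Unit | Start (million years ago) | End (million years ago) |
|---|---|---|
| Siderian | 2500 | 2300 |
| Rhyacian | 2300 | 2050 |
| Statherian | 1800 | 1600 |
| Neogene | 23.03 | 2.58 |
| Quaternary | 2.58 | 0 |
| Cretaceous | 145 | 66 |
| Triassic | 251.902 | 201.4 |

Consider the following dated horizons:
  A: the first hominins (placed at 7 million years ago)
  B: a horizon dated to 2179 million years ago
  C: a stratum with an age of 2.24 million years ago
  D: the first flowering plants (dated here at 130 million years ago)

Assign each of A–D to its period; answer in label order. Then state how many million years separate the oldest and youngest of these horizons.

A — Neogene; B — Rhyacian; C — Quaternary; D — Cretaceous; span 2176.76 million years

A: 7 Ma lies in 23.03–2.58 Ma, so Neogene.
B: 2179 Ma lies in 2300–2050 Ma, so Rhyacian.
C: 2.24 Ma lies in 2.58–0 Ma, so Quaternary.
D: 130 Ma lies in 145–66 Ma, so Cretaceous.
Oldest = 2179 Ma, youngest = 2.24 Ma → span 2176.76 Myr.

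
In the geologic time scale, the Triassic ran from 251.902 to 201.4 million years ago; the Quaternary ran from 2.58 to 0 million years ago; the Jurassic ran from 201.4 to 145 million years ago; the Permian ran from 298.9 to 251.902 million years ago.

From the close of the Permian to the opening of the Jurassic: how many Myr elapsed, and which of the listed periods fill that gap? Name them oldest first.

The Permian closes at 251.902 Ma and the Jurassic opens at 201.4 Ma, so the interval is 251.902 − 201.4 = 50.502 Myr.
A period fits inside if it starts at or after 251.902 Ma and ends at or before 201.4 Ma; oldest first that gives Triassic.

50.502 million years; Triassic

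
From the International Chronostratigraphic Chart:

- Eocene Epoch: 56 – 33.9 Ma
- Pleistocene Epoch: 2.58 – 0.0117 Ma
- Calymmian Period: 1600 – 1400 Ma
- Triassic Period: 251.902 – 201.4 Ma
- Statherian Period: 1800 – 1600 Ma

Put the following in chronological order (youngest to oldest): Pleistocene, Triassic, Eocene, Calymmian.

Pleistocene → Eocene → Triassic → Calymmian

Sorting by start age (ascending Ma, since larger Ma = older): Pleistocene began 2.58, Eocene began 56, Triassic began 251.902, Calymmian began 1600.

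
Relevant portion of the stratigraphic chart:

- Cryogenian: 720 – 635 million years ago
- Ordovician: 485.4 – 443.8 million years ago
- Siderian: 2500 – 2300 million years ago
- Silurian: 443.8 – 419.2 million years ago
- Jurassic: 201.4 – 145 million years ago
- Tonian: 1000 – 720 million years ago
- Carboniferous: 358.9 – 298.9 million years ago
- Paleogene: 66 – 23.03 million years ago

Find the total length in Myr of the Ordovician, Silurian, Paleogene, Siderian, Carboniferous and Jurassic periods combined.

425.57 million years

Each duration: Ordovician = 41.6; Silurian = 24.6; Paleogene = 42.97; Siderian = 200; Carboniferous = 60; Jurassic = 56.4.
Sum: 41.6 + 24.6 + 42.97 + 200 + 60 + 56.4 = 425.57 Myr.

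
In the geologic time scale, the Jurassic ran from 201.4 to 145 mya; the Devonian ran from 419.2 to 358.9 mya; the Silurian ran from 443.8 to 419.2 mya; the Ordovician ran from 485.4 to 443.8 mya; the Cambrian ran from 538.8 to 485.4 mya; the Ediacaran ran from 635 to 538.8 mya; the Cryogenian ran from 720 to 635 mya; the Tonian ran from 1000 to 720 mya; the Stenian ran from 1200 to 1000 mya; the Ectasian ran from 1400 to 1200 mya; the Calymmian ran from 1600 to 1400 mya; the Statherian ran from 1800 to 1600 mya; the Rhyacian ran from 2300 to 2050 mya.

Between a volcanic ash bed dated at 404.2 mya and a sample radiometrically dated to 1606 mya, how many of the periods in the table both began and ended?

1606 Ma sits inside the Statherian (1800–1600) and 404.2 Ma inside the Devonian (419.2–358.9); neither of those is wholly between the two dates.
The listed periods lying completely between them are Calymmian, Ectasian, Stenian, Tonian, Cryogenian, Ediacaran, Cambrian, Ordovician, Silurian — 9 in all.

9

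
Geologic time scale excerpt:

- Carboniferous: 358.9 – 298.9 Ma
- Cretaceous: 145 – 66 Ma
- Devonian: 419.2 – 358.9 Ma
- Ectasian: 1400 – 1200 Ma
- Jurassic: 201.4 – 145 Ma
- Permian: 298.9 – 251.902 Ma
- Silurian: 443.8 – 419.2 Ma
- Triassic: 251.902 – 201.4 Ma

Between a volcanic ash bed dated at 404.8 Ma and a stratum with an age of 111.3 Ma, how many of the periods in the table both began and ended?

4

404.8 Ma sits inside the Devonian (419.2–358.9) and 111.3 Ma inside the Cretaceous (145–66); neither of those is wholly between the two dates.
The listed periods lying completely between them are Carboniferous, Permian, Triassic, Jurassic — 4 in all.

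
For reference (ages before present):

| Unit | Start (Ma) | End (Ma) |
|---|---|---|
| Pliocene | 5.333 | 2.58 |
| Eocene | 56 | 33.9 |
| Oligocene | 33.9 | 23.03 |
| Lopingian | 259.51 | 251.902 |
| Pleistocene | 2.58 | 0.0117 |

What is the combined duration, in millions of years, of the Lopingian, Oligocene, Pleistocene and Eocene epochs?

43.1463 million years

Each duration: Lopingian = 7.608; Oligocene = 10.87; Pleistocene = 2.5683; Eocene = 22.1.
Sum: 7.608 + 10.87 + 2.5683 + 22.1 = 43.1463 Myr.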